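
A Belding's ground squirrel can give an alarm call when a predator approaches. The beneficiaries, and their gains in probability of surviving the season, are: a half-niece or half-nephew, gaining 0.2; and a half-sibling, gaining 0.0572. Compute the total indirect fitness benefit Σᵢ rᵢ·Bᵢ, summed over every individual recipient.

0.0393

r to a half-niece or half-nephew = 1/8 (half-aunt/uncle↔niece/nephew: one path of length 3: r = (1/2)^3 = 1/8).
r to a half-sibling = 0.25 (half-sibs share one parent — one path of length 2: r = (1/2)^2 = 1/4).
Summing one r·B term per recipient: 1·0.125·0.2 + 1·0.25·0.0572 = 0.0393.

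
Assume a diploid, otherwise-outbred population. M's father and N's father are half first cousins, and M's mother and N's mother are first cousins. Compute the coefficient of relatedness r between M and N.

Wright's path rule: contributions from independent ancestry routes add.
M and N are related in two ways: half second cousins through their fathers (r = 1/64) and second cousins through their mothers (r = 1/32).
r = 1/64 + 1/32 = 0.046875.

0.046875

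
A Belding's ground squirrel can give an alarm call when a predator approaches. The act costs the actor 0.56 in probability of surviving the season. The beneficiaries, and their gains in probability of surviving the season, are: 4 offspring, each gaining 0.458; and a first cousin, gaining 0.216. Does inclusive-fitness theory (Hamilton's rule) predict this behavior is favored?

Hamilton's rule: the trait is favored when the sum of r·B over every recipient exceeds the actor's cost C.
r to an offspring = 0.5 (one parent–offspring link: r = (1/2)^1 = 1/2).
r to a first cousin = 1/8 (first cousins share one grandparent pair — two paths of length 4: r = 2·(1/2)^4 = 1/8).
Summing one r·B term per recipient: 4·0.5·0.458 + 1·0.125·0.216 = 0.943.
0.943 > 0.56: the indirect benefit exceeds the cost.

Yes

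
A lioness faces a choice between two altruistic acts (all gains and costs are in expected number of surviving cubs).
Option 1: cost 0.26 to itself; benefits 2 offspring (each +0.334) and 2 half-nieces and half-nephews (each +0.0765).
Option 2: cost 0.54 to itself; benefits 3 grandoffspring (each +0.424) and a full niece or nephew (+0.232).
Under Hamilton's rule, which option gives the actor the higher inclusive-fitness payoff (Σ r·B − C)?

Option 1: r to an offspring = 0.5.
Option 1: r to a half-niece or half-nephew = 0.125.
Option 1: Σ r·B − C = (2·0.5·0.334 + 2·0.125·0.0765) − 0.26 = 0.093125.
Option 2: r to a grandoffspring = 0.25.
Option 2: r to a full niece or nephew = 0.25.
Option 2: Σ r·B − C = (3·0.25·0.424 + 1·0.25·0.232) − 0.54 = -0.164.
Option 1 has the higher net inclusive-fitness payoff.

Option 1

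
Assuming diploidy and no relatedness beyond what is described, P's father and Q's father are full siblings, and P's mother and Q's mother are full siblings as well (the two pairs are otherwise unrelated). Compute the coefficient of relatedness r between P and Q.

Relatedness sums over independent paths through distinct common ancestors.
P and Q are related in two ways: first cousins through their fathers (r = 1/8) and first cousins through their mothers (r = 1/8) — i.e. double first cousins.
r = 1/8 + 1/8 = 1/4 = 0.25.

0.25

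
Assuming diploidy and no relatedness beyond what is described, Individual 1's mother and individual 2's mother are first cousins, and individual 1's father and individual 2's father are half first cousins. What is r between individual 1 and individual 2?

0.046875

Independent pedigree routes through distinct common ancestors add.
Individual 1 and individual 2 are related in two ways: second cousins through their mothers (r = 1/32) and half second cousins through their fathers (r = 1/64).
r = 1/32 + 1/64 = 3/64 = 0.046875.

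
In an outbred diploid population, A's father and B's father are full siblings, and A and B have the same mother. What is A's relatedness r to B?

Wright's path rule: contributions from independent ancestry routes add.
A and B are related in two ways: first cousins through their fathers (r = 1/8) and half-sibs through their shared mother (r = 1/4).
r = 1/8 + 1/4 = 0.375.

0.375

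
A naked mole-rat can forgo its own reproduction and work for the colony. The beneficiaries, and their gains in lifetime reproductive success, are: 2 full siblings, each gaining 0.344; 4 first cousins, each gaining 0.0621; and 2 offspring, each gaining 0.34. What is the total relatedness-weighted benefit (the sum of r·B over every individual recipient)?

0.71505

r to a full sibling = 0.5 (full sibs share both parents — two paths of length 2: r = 2·(1/2)^2 = 1/2).
r to a first cousin = 1/8 (first cousins share one grandparent pair — two paths of length 4: r = 2·(1/2)^4 = 1/8).
r to an offspring = 1/2 (one parent–offspring link: r = (1/2)^1 = 1/2).
Summing one r·B term per recipient: 2·0.5·0.344 + 4·0.125·0.0621 + 2·0.5·0.34 = 0.71505.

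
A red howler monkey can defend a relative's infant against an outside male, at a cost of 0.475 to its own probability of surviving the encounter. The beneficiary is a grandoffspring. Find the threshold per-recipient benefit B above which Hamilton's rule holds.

1.9

r to a grandoffspring = 1/4 (two parent–offspring links: r = (1/2)^2 = 1/4).
Hamilton's rule with n recipients of equal r: n·r·B > C, so B > C/(n·r) = 0.475/(1·0.25) = 1.9.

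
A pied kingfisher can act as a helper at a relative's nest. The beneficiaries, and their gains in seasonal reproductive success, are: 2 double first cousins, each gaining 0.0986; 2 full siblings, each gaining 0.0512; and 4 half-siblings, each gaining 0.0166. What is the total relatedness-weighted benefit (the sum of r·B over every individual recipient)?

0.1171

r to a double first cousin = 0.25 (double first cousins share both grandparent pairs — four paths of length 4: r = 4·(1/2)^4 = 1/4).
r to a full sibling = 0.5 (full sibs share both parents — two paths of length 2: r = 2·(1/2)^2 = 1/2).
r to a half-sibling = 0.25 (half-sibs share one parent — one path of length 2: r = (1/2)^2 = 1/4).
Summing one r·B term per recipient: 2·0.25·0.0986 + 2·0.5·0.0512 + 4·0.25·0.0166 = 0.1171.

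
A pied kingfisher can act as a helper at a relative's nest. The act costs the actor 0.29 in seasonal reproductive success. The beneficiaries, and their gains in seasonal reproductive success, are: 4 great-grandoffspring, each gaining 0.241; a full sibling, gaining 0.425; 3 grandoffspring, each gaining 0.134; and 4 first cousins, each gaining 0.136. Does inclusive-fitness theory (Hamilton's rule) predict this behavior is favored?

Hamilton's rule: the trait is favored when the sum of r·B over every recipient exceeds the actor's cost C.
r to a great-grandoffspring = 0.125 (three parent–offspring links: r = (1/2)^3 = 1/8).
r to a full sibling = 0.5 (full sibs share both parents — two paths of length 2: r = 2·(1/2)^2 = 1/2).
r to a grandoffspring = 0.25 (two parent–offspring links: r = (1/2)^2 = 1/4).
r to a first cousin = 0.125 (first cousins share one grandparent pair — two paths of length 4: r = 2·(1/2)^4 = 1/8).
Summing one r·B term per recipient: 4·0.125·0.241 + 1·0.5·0.425 + 3·0.25·0.134 + 4·0.125·0.136 = 0.5015.
0.5015 > 0.29: the indirect benefit exceeds the cost.

Yes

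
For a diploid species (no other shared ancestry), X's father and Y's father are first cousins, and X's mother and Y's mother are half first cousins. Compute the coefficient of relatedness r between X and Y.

Independent pedigree routes through distinct common ancestors add.
X and Y are related in two ways: second cousins through their fathers (r = 1/32) and half second cousins through their mothers (r = 1/64).
r = 1/32 + 1/64 = 0.046875.

0.046875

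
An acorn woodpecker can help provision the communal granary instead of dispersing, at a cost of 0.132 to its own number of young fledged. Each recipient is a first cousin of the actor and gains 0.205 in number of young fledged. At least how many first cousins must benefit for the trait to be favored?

r to a first cousin = 0.125 (first cousins share one grandparent pair — two paths of length 4: r = 2·(1/2)^4 = 1/8).
Hamilton's rule: n·r·B > C  ⇒  n > C/(r·B) = 0.132/(0.125·0.205) = 5.151.
The smallest integer exceeding 5.151 is 6.

6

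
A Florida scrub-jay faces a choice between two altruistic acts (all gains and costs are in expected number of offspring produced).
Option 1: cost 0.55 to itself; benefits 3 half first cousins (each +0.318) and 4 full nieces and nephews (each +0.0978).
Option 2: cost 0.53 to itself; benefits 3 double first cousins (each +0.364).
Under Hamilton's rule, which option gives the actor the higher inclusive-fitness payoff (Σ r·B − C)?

Option 2

Option 1: r to a half first cousin = 0.0625.
Option 1: r to a full niece or nephew = 0.25.
Option 1: Σ r·B − C = (3·0.0625·0.318 + 4·0.25·0.0978) − 0.55 = -0.392575.
Option 2: r to a double first cousin = 0.25.
Option 2: Σ r·B − C = (3·0.25·0.364) − 0.53 = -0.257.
Option 2 has the higher net inclusive-fitness payoff.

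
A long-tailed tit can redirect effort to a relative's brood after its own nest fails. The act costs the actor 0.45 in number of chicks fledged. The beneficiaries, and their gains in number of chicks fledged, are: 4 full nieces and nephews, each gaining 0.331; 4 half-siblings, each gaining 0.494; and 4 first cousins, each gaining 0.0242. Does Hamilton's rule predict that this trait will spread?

Hamilton's rule: the trait is favored when the sum of r·B over every recipient exceeds the actor's cost C.
r to a full niece or nephew = 1/4 (full aunt/uncle↔niece/nephew: two paths of length 3 through the shared grandparent pair: r = 2·(1/2)^3 = 1/4).
r to a half-sibling = 0.25 (half-sibs share one parent — one path of length 2: r = (1/2)^2 = 1/4).
r to a first cousin = 1/8 (first cousins share one grandparent pair — two paths of length 4: r = 2·(1/2)^4 = 1/8).
Summing one r·B term per recipient: 4·0.25·0.331 + 4·0.25·0.494 + 4·0.125·0.0242 = 0.8371.
0.8371 > 0.45: the indirect benefit exceeds the cost.

Yes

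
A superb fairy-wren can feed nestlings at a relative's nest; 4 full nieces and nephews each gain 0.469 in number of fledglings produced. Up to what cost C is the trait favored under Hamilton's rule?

r to a full niece or nephew = 1/4 (full aunt/uncle↔niece/nephew: two paths of length 3 through the shared grandparent pair: r = 2·(1/2)^3 = 1/4).
Hamilton's rule: n·r·B > C, so the trait is favored while C < n·r·B = 4·0.25·0.469 = 0.469.

0.469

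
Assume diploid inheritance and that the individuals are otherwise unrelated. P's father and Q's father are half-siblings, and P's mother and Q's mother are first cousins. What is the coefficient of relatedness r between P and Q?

0.09375

Relatedness sums over independent paths through distinct common ancestors.
P and Q are related in two ways: half first cousins through their fathers (r = 1/16) and second cousins through their mothers (r = 1/32).
r = 1/16 + 1/32 = 3/32 = 0.09375.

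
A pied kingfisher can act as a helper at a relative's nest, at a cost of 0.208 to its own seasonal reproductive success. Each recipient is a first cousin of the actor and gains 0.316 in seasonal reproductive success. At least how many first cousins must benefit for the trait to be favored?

r to a first cousin = 0.125 (first cousins share one grandparent pair — two paths of length 4: r = 2·(1/2)^4 = 1/8).
Hamilton's rule: n·r·B > C  ⇒  n > C/(r·B) = 0.208/(0.125·0.316) = 5.266.
The smallest integer exceeding 5.266 is 6.

6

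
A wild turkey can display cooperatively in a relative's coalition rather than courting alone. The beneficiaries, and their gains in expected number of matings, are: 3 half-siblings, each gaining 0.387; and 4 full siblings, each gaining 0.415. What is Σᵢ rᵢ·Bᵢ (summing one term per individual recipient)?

1.12025

r to a half-sibling = 0.25 (half-sibs share one parent — one path of length 2: r = (1/2)^2 = 1/4).
r to a full sibling = 1/2 (full sibs share both parents — two paths of length 2: r = 2·(1/2)^2 = 1/2).
Summing one r·B term per recipient: 3·0.25·0.387 + 4·0.5·0.415 = 1.12025.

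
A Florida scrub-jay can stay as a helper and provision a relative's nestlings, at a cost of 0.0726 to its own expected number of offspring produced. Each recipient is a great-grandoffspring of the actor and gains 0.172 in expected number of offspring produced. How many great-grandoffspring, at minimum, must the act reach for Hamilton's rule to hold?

4

r to a great-grandoffspring = 1/8 (three parent–offspring links: r = (1/2)^3 = 1/8).
Hamilton's rule: n·r·B > C  ⇒  n > C/(r·B) = 0.0726/(0.125·0.172) = 3.377.
The smallest integer exceeding 3.377 is 4.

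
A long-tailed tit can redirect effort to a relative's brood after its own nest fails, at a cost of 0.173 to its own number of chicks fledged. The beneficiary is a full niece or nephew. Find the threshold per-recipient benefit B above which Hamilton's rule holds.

0.692

r to a full niece or nephew = 1/4 (full aunt/uncle↔niece/nephew: two paths of length 3 through the shared grandparent pair: r = 2·(1/2)^3 = 1/4).
Hamilton's rule with n recipients of equal r: n·r·B > C, so B > C/(n·r) = 0.173/(1·0.25) = 0.692.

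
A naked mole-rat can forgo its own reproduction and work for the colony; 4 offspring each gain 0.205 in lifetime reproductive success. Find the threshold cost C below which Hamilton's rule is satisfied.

0.41

r to an offspring = 0.5 (one parent–offspring link: r = (1/2)^1 = 1/2).
Hamilton's rule: n·r·B > C, so the trait is favored while C < n·r·B = 4·0.5·0.205 = 0.41.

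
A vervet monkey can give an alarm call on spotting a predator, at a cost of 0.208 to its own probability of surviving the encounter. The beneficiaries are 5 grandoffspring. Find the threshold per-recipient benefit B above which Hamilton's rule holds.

r to a grandoffspring = 1/4 (two parent–offspring links: r = (1/2)^2 = 1/4).
Hamilton's rule with n recipients of equal r: n·r·B > C, so B > C/(n·r) = 0.208/(5·0.25) = 0.1664.

0.1664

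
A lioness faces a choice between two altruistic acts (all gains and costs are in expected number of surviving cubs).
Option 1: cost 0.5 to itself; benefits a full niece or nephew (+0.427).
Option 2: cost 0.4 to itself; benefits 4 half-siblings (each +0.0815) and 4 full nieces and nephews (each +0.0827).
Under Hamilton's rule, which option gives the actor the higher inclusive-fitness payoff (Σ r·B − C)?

Option 1: r to a full niece or nephew = 0.25.
Option 1: Σ r·B − C = (1·0.25·0.427) − 0.5 = -0.39325.
Option 2: r to a half-sibling = 0.25.
Option 2: r to a full niece or nephew = 0.25.
Option 2: Σ r·B − C = (4·0.25·0.0815 + 4·0.25·0.0827) − 0.4 = -0.2358.
Option 2 has the higher net inclusive-fitness payoff.

Option 2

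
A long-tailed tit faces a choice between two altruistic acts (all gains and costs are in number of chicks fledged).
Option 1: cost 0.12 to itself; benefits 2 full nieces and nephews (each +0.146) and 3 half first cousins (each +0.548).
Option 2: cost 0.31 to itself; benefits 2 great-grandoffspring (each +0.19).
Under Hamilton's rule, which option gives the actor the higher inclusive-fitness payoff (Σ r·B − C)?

Option 1: r to a full niece or nephew = 0.25.
Option 1: r to a half first cousin = 0.0625.
Option 1: Σ r·B − C = (2·0.25·0.146 + 3·0.0625·0.548) − 0.12 = 0.05575.
Option 2: r to a great-grandoffspring = 0.125.
Option 2: Σ r·B − C = (2·0.125·0.19) − 0.31 = -0.2625.
Option 1 has the higher net inclusive-fitness payoff.

Option 1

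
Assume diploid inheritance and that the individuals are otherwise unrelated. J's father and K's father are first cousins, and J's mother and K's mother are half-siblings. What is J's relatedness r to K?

0.09375

Relatedness sums over independent paths through distinct common ancestors.
J and K are related in two ways: second cousins through their fathers (r = 1/32) and half first cousins through their mothers (r = 1/16).
r = 1/32 + 1/16 = 3/32 = 0.09375.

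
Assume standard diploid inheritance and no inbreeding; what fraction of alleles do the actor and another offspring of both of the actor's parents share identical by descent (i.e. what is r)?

Each parent–offspring link contributes a factor of 1/2, and independent paths through distinct common ancestors add.
Full sibs share both parents — two paths of length 2: r = 2·(1/2)^2 = 1/2.

0.5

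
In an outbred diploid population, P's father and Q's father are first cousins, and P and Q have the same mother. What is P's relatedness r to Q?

0.28125

Relatedness sums over independent paths through distinct common ancestors.
P and Q are related in two ways: second cousins through their fathers (r = 1/32) and half-sibs through their shared mother (r = 1/4).
r = 1/32 + 1/4 = 0.28125.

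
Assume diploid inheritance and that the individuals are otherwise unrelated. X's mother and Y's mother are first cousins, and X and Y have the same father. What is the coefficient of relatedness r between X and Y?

Wright's path rule: contributions from independent ancestry routes add.
X and Y are related in two ways: second cousins through their mothers (r = 1/32) and half-sibs through their shared father (r = 1/4).
r = 1/32 + 1/4 = 0.28125.

0.28125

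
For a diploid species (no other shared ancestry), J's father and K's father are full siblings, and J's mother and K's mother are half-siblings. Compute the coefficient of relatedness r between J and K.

0.1875

With two independent routes of shared ancestry, r is the sum of the two contributions.
J and K are related in two ways: first cousins through their fathers (r = 1/8) and half first cousins through their mothers (r = 1/16).
r = 1/8 + 1/16 = 0.1875.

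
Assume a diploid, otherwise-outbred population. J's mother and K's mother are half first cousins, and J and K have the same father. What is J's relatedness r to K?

Independent pedigree routes through distinct common ancestors add.
J and K are related in two ways: half second cousins through their mothers (r = 1/64) and half-sibs through their shared father (r = 1/4).
r = 1/64 + 1/4 = 0.265625.

0.265625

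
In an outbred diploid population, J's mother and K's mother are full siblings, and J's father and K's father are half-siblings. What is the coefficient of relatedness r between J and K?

Relatedness sums over independent paths through distinct common ancestors.
J and K are related in two ways: first cousins through their mothers (r = 1/8) and half first cousins through their fathers (r = 1/16).
r = 1/8 + 1/16 = 3/16 = 0.1875.

0.1875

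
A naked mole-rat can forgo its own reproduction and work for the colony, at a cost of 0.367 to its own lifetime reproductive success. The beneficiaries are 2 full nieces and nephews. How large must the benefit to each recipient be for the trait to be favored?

r to a full niece or nephew = 0.25 (full aunt/uncle↔niece/nephew: two paths of length 3 through the shared grandparent pair: r = 2·(1/2)^3 = 1/4).
Hamilton's rule with n recipients of equal r: n·r·B > C, so B > C/(n·r) = 0.367/(2·0.25) = 0.734.

0.734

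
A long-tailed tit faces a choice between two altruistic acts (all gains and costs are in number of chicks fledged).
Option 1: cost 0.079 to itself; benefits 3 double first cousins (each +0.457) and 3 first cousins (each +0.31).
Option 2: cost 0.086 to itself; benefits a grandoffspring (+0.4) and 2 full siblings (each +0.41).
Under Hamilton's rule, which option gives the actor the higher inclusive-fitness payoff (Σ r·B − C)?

Option 1: r to a double first cousin = 0.25.
Option 1: r to a first cousin = 0.125.
Option 1: Σ r·B − C = (3·0.25·0.457 + 3·0.125·0.31) − 0.079 = 0.38.
Option 2: r to a grandoffspring = 0.25.
Option 2: r to a full sibling = 0.5.
Option 2: Σ r·B − C = (1·0.25·0.4 + 2·0.5·0.41) − 0.086 = 0.424.
Option 2 has the higher net inclusive-fitness payoff.

Option 2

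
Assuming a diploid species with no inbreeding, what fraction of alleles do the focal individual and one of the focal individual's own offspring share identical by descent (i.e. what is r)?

0.5

Each parent–offspring link contributes a factor of 1/2, and independent paths through distinct common ancestors add.
One parent–offspring link: r = (1/2)^1 = 1/2.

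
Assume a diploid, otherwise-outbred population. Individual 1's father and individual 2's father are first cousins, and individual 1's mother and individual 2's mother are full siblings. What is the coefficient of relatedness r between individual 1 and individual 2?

0.15625

Independent pedigree routes through distinct common ancestors add.
Individual 1 and individual 2 are related in two ways: second cousins through their fathers (r = 1/32) and first cousins through their mothers (r = 1/8).
r = 1/32 + 1/8 = 5/32 = 0.15625.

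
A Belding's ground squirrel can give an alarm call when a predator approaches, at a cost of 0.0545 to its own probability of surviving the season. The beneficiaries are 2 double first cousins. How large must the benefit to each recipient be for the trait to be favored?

r to a double first cousin = 1/4 (double first cousins share both grandparent pairs — four paths of length 4: r = 4·(1/2)^4 = 1/4).
Hamilton's rule with n recipients of equal r: n·r·B > C, so B > C/(n·r) = 0.0545/(2·0.25) = 0.109.

0.109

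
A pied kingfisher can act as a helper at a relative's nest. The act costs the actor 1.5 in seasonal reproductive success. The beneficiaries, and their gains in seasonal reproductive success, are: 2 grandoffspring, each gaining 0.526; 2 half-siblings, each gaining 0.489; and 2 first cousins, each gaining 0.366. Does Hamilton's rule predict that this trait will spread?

No

Hamilton's rule: the trait is favored when the sum of r·B over every recipient exceeds the actor's cost C.
r to a grandoffspring = 1/4 (two parent–offspring links: r = (1/2)^2 = 1/4).
r to a half-sibling = 0.25 (half-sibs share one parent — one path of length 2: r = (1/2)^2 = 1/4).
r to a first cousin = 0.125 (first cousins share one grandparent pair — two paths of length 4: r = 2·(1/2)^4 = 1/8).
Summing one r·B term per recipient: 2·0.25·0.526 + 2·0.25·0.489 + 2·0.125·0.366 = 0.599.
0.599 < 1.5: the indirect benefit is less than the cost.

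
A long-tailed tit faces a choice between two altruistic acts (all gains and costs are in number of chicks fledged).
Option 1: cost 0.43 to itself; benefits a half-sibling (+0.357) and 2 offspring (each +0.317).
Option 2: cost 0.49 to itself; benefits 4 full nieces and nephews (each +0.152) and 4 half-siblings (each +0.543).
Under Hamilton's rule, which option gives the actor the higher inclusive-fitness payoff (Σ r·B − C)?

Option 1: r to a half-sibling = 0.25.
Option 1: r to an offspring = 0.5.
Option 1: Σ r·B − C = (1·0.25·0.357 + 2·0.5·0.317) − 0.43 = -0.02375.
Option 2: r to a full niece or nephew = 0.25.
Option 2: r to a half-sibling = 0.25.
Option 2: Σ r·B − C = (4·0.25·0.152 + 4·0.25·0.543) − 0.49 = 0.205.
Option 2 has the higher net inclusive-fitness payoff.

Option 2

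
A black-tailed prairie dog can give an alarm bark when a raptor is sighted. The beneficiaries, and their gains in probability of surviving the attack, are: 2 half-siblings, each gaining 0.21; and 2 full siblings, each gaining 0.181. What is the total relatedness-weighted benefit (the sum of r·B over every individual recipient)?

r to a half-sibling = 1/4 (half-sibs share one parent — one path of length 2: r = (1/2)^2 = 1/4).
r to a full sibling = 1/2 (full sibs share both parents — two paths of length 2: r = 2·(1/2)^2 = 1/2).
Summing one r·B term per recipient: 2·0.25·0.21 + 2·0.5·0.181 = 0.286.

0.286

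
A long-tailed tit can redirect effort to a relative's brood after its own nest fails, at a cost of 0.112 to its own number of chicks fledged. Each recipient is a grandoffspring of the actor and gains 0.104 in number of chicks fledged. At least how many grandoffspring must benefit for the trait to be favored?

5

r to a grandoffspring = 0.25 (two parent–offspring links: r = (1/2)^2 = 1/4).
Hamilton's rule: n·r·B > C  ⇒  n > C/(r·B) = 0.112/(0.25·0.104) = 4.308.
The smallest integer exceeding 4.308 is 5.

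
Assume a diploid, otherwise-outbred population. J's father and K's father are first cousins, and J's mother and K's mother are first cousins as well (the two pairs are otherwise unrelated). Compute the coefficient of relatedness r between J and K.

0.0625

Independent pedigree routes through distinct common ancestors add.
J and K are related in two ways: second cousins through their fathers (r = 1/32) and second cousins through their mothers (r = 1/32).
r = 1/32 + 1/32 = 0.0625.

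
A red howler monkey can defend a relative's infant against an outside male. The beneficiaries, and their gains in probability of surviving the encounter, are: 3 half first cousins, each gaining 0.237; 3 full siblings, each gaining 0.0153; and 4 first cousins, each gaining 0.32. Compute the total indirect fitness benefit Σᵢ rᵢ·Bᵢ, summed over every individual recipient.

r to a half first cousin = 0.0625 (half first cousins share one grandparent — one path of length 4: r = (1/2)^4 = 1/16).
r to a full sibling = 0.5 (full sibs share both parents — two paths of length 2: r = 2·(1/2)^2 = 1/2).
r to a first cousin = 1/8 (first cousins share one grandparent pair — two paths of length 4: r = 2·(1/2)^4 = 1/8).
Summing one r·B term per recipient: 3·0.0625·0.237 + 3·0.5·0.0153 + 4·0.125·0.32 = 0.2273875.

0.2273875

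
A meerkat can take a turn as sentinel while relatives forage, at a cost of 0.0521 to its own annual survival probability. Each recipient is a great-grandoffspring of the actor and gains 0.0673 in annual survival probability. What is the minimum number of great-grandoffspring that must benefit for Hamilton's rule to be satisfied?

r to a great-grandoffspring = 0.125 (three parent–offspring links: r = (1/2)^3 = 1/8).
Hamilton's rule: n·r·B > C  ⇒  n > C/(r·B) = 0.0521/(0.125·0.0673) = 6.193.
The smallest integer exceeding 6.193 is 7.

7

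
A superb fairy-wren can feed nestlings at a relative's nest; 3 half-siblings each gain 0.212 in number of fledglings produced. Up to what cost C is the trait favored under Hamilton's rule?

r to a half-sibling = 0.25 (half-sibs share one parent — one path of length 2: r = (1/2)^2 = 1/4).
Hamilton's rule: n·r·B > C, so the trait is favored while C < n·r·B = 3·0.25·0.212 = 0.159.

0.159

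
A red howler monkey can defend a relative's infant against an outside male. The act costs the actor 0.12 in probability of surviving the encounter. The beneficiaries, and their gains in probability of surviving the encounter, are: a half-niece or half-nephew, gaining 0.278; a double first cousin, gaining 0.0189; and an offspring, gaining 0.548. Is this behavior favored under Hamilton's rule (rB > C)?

Hamilton's rule: the trait is favored when the sum of r·B over every recipient exceeds the actor's cost C.
r to a half-niece or half-nephew = 1/8 (half-aunt/uncle↔niece/nephew: one path of length 3: r = (1/2)^3 = 1/8).
r to a double first cousin = 0.25 (double first cousins share both grandparent pairs — four paths of length 4: r = 4·(1/2)^4 = 1/4).
r to an offspring = 0.5 (one parent–offspring link: r = (1/2)^1 = 1/2).
Summing one r·B term per recipient: 1·0.125·0.278 + 1·0.25·0.0189 + 1·0.5·0.548 = 0.313475.
0.313475 > 0.12: the indirect benefit exceeds the cost.

Yes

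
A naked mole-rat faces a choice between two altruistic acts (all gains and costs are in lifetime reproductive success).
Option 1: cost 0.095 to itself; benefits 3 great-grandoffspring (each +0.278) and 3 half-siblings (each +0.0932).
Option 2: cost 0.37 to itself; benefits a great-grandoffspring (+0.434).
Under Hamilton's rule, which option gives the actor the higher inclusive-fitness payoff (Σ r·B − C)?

Option 1

Option 1: r to a great-grandoffspring = 0.125.
Option 1: r to a half-sibling = 0.25.
Option 1: Σ r·B − C = (3·0.125·0.278 + 3·0.25·0.0932) − 0.095 = 0.07915.
Option 2: r to a great-grandoffspring = 0.125.
Option 2: Σ r·B − C = (1·0.125·0.434) − 0.37 = -0.31575.
Option 1 has the higher net inclusive-fitness payoff.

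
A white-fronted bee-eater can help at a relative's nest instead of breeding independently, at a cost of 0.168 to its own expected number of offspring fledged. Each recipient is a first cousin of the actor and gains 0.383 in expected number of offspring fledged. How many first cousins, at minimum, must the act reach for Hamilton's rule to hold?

4

r to a first cousin = 0.125 (first cousins share one grandparent pair — two paths of length 4: r = 2·(1/2)^4 = 1/8).
Hamilton's rule: n·r·B > C  ⇒  n > C/(r·B) = 0.168/(0.125·0.383) = 3.509.
The smallest integer exceeding 3.509 is 4.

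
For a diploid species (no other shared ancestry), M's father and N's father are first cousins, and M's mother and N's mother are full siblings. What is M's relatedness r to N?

0.15625

Independent pedigree routes through distinct common ancestors add.
M and N are related in two ways: second cousins through their fathers (r = 1/32) and first cousins through their mothers (r = 1/8).
r = 1/32 + 1/8 = 5/32 = 0.15625.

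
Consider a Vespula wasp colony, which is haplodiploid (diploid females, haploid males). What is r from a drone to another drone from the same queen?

Haploid brothers each carry a random half of the queen's diploid genome, so on average they share half: r = 1/2.

0.5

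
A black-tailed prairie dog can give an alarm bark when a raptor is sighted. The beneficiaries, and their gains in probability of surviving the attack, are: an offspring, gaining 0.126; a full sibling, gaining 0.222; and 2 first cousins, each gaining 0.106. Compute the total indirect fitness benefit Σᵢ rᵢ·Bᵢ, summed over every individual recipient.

0.2005

r to an offspring = 0.5 (one parent–offspring link: r = (1/2)^1 = 1/2).
r to a full sibling = 1/2 (full sibs share both parents — two paths of length 2: r = 2·(1/2)^2 = 1/2).
r to a first cousin = 0.125 (first cousins share one grandparent pair — two paths of length 4: r = 2·(1/2)^4 = 1/8).
Summing one r·B term per recipient: 1·0.5·0.126 + 1·0.5·0.222 + 2·0.125·0.106 = 0.2005.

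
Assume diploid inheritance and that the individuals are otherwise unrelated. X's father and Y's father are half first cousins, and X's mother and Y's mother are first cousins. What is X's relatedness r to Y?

Wright's path rule: contributions from independent ancestry routes add.
X and Y are related in two ways: half second cousins through their fathers (r = 1/64) and second cousins through their mothers (r = 1/32).
r = 1/64 + 1/32 = 0.046875.

0.046875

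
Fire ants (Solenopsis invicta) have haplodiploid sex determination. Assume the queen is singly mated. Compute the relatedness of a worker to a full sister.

Haplodiploid full sisters inherit their father's entire haploid genome identically (contributing 1/2) and on average half of their mother's contribution (1/2 · 1/2 = 1/4); r = 1/2 + 1/4 = 3/4.

0.75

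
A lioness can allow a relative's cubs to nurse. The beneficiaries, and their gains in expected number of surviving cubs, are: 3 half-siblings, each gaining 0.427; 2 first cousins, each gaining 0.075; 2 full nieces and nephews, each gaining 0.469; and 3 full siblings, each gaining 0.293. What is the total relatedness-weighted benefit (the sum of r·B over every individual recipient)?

r to a half-sibling = 1/4 (half-sibs share one parent — one path of length 2: r = (1/2)^2 = 1/4).
r to a first cousin = 0.125 (first cousins share one grandparent pair — two paths of length 4: r = 2·(1/2)^4 = 1/8).
r to a full niece or nephew = 1/4 (full aunt/uncle↔niece/nephew: two paths of length 3 through the shared grandparent pair: r = 2·(1/2)^3 = 1/4).
r to a full sibling = 0.5 (full sibs share both parents — two paths of length 2: r = 2·(1/2)^2 = 1/2).
Summing one r·B term per recipient: 3·0.25·0.427 + 2·0.125·0.075 + 2·0.25·0.469 + 3·0.5·0.293 = 1.013.

1.013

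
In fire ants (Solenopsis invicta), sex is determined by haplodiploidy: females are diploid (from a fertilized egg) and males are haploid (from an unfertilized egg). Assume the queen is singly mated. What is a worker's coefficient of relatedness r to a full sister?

0.75

Haplodiploid full sisters inherit their father's entire haploid genome identically (contributing 1/2) and on average half of their mother's contribution (1/2 · 1/2 = 1/4); r = 1/2 + 1/4 = 3/4.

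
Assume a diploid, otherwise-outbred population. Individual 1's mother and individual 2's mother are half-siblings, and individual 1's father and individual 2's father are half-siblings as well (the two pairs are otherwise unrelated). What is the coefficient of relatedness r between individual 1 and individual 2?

0.125

Wright's path rule: contributions from independent ancestry routes add.
Individual 1 and individual 2 are related in two ways: half first cousins through their mothers (r = 1/16) and half first cousins through their fathers (r = 1/16).
r = 1/16 + 1/16 = 1/8 = 0.125.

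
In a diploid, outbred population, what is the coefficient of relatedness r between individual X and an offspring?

One parent–offspring link: r = (1/2)^1 = 1/2.

0.5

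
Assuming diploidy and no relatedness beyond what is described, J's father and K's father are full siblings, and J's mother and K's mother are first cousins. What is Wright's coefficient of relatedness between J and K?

0.15625

With two independent routes of shared ancestry, r is the sum of the two contributions.
J and K are related in two ways: first cousins through their fathers (r = 1/8) and second cousins through their mothers (r = 1/32).
r = 1/8 + 1/32 = 5/32 = 0.15625.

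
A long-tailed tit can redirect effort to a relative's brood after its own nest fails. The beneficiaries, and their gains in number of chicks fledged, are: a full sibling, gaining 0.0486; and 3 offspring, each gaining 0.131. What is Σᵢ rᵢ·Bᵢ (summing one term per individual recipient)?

r to a full sibling = 0.5 (full sibs share both parents — two paths of length 2: r = 2·(1/2)^2 = 1/2).
r to an offspring = 0.5 (one parent–offspring link: r = (1/2)^1 = 1/2).
Summing one r·B term per recipient: 1·0.5·0.0486 + 3·0.5·0.131 = 0.2208.

0.2208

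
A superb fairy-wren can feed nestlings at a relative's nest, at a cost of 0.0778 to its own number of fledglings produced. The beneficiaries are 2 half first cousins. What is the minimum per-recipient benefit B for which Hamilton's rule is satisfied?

0.6224

r to a half first cousin = 0.0625 (half first cousins share one grandparent — one path of length 4: r = (1/2)^4 = 1/16).
Hamilton's rule with n recipients of equal r: n·r·B > C, so B > C/(n·r) = 0.0778/(2·0.0625) = 0.6224.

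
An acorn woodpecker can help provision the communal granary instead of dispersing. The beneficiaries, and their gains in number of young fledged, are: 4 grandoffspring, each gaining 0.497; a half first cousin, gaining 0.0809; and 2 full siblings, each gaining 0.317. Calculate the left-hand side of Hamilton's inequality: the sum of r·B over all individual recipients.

0.81905625

r to a grandoffspring = 0.25 (two parent–offspring links: r = (1/2)^2 = 1/4).
r to a half first cousin = 1/16 (half first cousins share one grandparent — one path of length 4: r = (1/2)^4 = 1/16).
r to a full sibling = 1/2 (full sibs share both parents — two paths of length 2: r = 2·(1/2)^2 = 1/2).
Summing one r·B term per recipient: 4·0.25·0.497 + 1·0.0625·0.0809 + 2·0.5·0.317 = 0.81905625.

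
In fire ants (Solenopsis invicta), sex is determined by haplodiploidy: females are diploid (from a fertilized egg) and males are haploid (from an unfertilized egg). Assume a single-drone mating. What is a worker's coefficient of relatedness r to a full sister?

Haplodiploid full sisters inherit their father's entire haploid genome identically (contributing 1/2) and on average half of their mother's contribution (1/2 · 1/2 = 1/4); r = 1/2 + 1/4 = 3/4.

0.75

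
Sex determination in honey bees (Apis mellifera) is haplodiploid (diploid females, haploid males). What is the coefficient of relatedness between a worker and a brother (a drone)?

Her haploid brother carries none of their father's genes and a random half of their mother's genome; that half matches the maternal half of her own genome with probability 1/2: r = 1/2 · 1/2 = 1/4.

0.25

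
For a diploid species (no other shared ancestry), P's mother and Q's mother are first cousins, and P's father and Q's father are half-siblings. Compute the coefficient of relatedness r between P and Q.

0.09375

With two independent routes of shared ancestry, r is the sum of the two contributions.
P and Q are related in two ways: second cousins through their mothers (r = 1/32) and half first cousins through their fathers (r = 1/16).
r = 1/32 + 1/16 = 0.09375.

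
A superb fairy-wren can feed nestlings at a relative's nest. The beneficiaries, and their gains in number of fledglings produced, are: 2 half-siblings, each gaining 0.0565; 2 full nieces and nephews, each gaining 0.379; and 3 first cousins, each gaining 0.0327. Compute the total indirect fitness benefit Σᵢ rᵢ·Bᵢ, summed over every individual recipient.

0.2300125

r to a half-sibling = 1/4 (half-sibs share one parent — one path of length 2: r = (1/2)^2 = 1/4).
r to a full niece or nephew = 1/4 (full aunt/uncle↔niece/nephew: two paths of length 3 through the shared grandparent pair: r = 2·(1/2)^3 = 1/4).
r to a first cousin = 1/8 (first cousins share one grandparent pair — two paths of length 4: r = 2·(1/2)^4 = 1/8).
Summing one r·B term per recipient: 2·0.25·0.0565 + 2·0.25·0.379 + 3·0.125·0.0327 = 0.2300125.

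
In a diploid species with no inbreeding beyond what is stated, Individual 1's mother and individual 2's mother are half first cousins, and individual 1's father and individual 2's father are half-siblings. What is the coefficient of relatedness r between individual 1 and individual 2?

0.078125

Independent pedigree routes through distinct common ancestors add.
Individual 1 and individual 2 are related in two ways: half second cousins through their mothers (r = 1/64) and half first cousins through their fathers (r = 1/16).
r = 1/64 + 1/16 = 0.078125.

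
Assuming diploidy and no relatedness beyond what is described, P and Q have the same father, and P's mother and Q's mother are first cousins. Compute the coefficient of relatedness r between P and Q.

0.28125

With two independent routes of shared ancestry, r is the sum of the two contributions.
P and Q are related in two ways: half-sibs through their shared father (r = 1/4) and second cousins through their mothers (r = 1/32).
r = 1/4 + 1/32 = 9/32 = 0.28125.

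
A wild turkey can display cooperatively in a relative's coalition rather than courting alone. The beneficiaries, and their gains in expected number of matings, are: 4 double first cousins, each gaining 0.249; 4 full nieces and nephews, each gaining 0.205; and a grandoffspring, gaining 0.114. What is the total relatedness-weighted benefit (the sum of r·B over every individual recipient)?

0.4825

r to a double first cousin = 1/4 (double first cousins share both grandparent pairs — four paths of length 4: r = 4·(1/2)^4 = 1/4).
r to a full niece or nephew = 0.25 (full aunt/uncle↔niece/nephew: two paths of length 3 through the shared grandparent pair: r = 2·(1/2)^3 = 1/4).
r to a grandoffspring = 1/4 (two parent–offspring links: r = (1/2)^2 = 1/4).
Summing one r·B term per recipient: 4·0.25·0.249 + 4·0.25·0.205 + 1·0.25·0.114 = 0.4825.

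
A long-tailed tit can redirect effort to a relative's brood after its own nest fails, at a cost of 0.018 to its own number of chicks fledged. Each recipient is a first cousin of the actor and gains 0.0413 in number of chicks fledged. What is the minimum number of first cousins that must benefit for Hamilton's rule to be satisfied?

r to a first cousin = 1/8 (first cousins share one grandparent pair — two paths of length 4: r = 2·(1/2)^4 = 1/8).
Hamilton's rule: n·r·B > C  ⇒  n > C/(r·B) = 0.018/(0.125·0.0413) = 3.487.
The smallest integer exceeding 3.487 is 4.

4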